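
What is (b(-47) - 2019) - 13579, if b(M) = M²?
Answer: -13389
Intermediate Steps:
(b(-47) - 2019) - 13579 = ((-47)² - 2019) - 13579 = (2209 - 2019) - 13579 = 190 - 13579 = -13389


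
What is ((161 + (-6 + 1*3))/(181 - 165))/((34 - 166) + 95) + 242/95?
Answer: 64127/28120 ≈ 2.2805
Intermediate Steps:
((161 + (-6 + 1*3))/(181 - 165))/((34 - 166) + 95) + 242/95 = ((161 + (-6 + 3))/16)/(-132 + 95) + 242*(1/95) = ((161 - 3)*(1/16))/(-37) + 242/95 = (158*(1/16))*(-1/37) + 242/95 = (79/8)*(-1/37) + 242/95 = -79/296 + 242/95 = 64127/28120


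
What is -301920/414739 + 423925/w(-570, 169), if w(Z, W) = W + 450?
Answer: 175631342095/256723441 ≈ 684.13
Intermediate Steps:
w(Z, W) = 450 + W
-301920/414739 + 423925/w(-570, 169) = -301920/414739 + 423925/(450 + 169) = -301920*1/414739 + 423925/619 = -301920/414739 + 423925*(1/619) = -301920/414739 + 423925/619 = 175631342095/256723441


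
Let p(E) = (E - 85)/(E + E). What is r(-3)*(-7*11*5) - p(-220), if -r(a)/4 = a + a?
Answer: -813181/88 ≈ -9240.7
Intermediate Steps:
r(a) = -8*a (r(a) = -4*(a + a) = -8*a)
p(E) = (-85 + E)/(2*E) (p(E) = (-85 + E)/((2*E)) = (-85 + E)*(1/(2*E)) = (-85 + E)/(2*E))
r(-3)*(-7*11*5) - p(-220) = (-8*(-3))*(-7*11*5) - (-85 - 220)/(2*(-220)) = 24*(-77*5) - (-1)*(-305)/(2*220) = 24*(-385) - 1*61/88 = -9240 - 61/88 = -813181/88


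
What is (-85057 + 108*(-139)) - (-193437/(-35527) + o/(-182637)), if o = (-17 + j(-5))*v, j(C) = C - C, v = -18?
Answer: -72148610818482/720949411 ≈ -1.0007e+5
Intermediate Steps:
j(C) = 0
o = 306 (o = (-17 + 0)*(-18) = -17*(-18) = 306)
(-85057 + 108*(-139)) - (-193437/(-35527) + o/(-182637)) = (-85057 + 108*(-139)) - (-193437/(-35527) + 306/(-182637)) = (-85057 - 15012) - (-193437*(-1/35527) + 306*(-1/182637)) = -100069 - (193437/35527 - 34/20293) = -100069 - 1*3924209123/720949411 = -100069 - 3924209123/720949411 = -72148610818482/720949411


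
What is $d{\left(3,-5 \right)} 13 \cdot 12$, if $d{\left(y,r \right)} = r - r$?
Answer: $0$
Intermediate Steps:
$d{\left(y,r \right)} = 0$
$d{\left(3,-5 \right)} 13 \cdot 12 = 0 \cdot 13 \cdot 12 = 0 \cdot 12 = 0$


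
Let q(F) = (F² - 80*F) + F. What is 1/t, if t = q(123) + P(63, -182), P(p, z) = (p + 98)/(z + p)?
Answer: 17/91981 ≈ 0.00018482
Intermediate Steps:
P(p, z) = (98 + p)/(p + z)
q(F) = F² - 79*F
t = 91981/17 (t = 123*(-79 + 123) + (98 + 63)/(63 - 182) = 123*44 + 161/(-119) = 5412 - 1/119*161 = 5412 - 23/17 = 91981/17 ≈ 5410.6)
1/t = 1/(91981/17) = 17/91981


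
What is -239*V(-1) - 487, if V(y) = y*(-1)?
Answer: -726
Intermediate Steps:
V(y) = -y
-239*V(-1) - 487 = -(-239)*(-1) - 487 = -239*1 - 487 = -239 - 487 = -726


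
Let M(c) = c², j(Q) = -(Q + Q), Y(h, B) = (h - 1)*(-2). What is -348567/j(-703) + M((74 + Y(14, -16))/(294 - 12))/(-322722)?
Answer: -124245469433575/501163707294 ≈ -247.91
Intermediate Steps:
Y(h, B) = 2 - 2*h (Y(h, B) = (-1 + h)*(-2) = 2 - 2*h)
j(Q) = -2*Q
-348567/j(-703) + M((74 + Y(14, -16))/(294 - 12))/(-322722) = -348567/((-2*(-703))) + ((74 + (2 - 2*14))/(294 - 12))²/(-322722) = -348567/1406 + ((74 + (2 - 28))/282)²*(-1/322722) = -348567*1/1406 + ((74 - 26)*(1/282))²*(-1/322722) = -348567/1406 + (48*(1/282))²*(-1/322722) = -348567/1406 + (8/47)²*(-1/322722) = -348567/1406 + (64/2209)*(-1/322722) = -348567/1406 - 32/356446449 = -124245469433575/501163707294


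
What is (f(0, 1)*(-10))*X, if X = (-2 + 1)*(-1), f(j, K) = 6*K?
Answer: -60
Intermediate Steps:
X = 1 (X = -1*(-1) = 1)
(f(0, 1)*(-10))*X = ((6*1)*(-10))*1 = (6*(-10))*1 = -60*1 = -60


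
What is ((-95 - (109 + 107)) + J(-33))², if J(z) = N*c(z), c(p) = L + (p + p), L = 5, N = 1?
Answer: 138384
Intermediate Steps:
c(p) = 5 + 2*p (c(p) = 5 + (p + p) = 5 + 2*p)
J(z) = 5 + 2*z (J(z) = 1*(5 + 2*z) = 5 + 2*z)
((-95 - (109 + 107)) + J(-33))² = ((-95 - (109 + 107)) + (5 + 2*(-33)))² = ((-95 - 1*216) + (5 - 66))² = ((-95 - 216) - 61)² = (-311 - 61)² = (-372)² = 138384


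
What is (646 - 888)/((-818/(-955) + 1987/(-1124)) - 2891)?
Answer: 259767640/3104235373 ≈ 0.083682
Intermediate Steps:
(646 - 888)/((-818/(-955) + 1987/(-1124)) - 2891) = -242/((-818*(-1/955) + 1987*(-1/1124)) - 2891) = -242/((818/955 - 1987/1124) - 2891) = -242/(-978153/1073420 - 2891) = -242/(-3104235373/1073420) = -242*(-1073420/3104235373) = 259767640/3104235373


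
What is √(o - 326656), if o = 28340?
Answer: 2*I*√74579 ≈ 546.18*I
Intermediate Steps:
√(o - 326656) = √(28340 - 326656) = √(-298316) = 2*I*√74579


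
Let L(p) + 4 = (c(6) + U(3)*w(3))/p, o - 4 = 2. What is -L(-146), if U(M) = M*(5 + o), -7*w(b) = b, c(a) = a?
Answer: 4031/1022 ≈ 3.9442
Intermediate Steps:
o = 6 (o = 4 + 2 = 6)
w(b) = -b/7
U(M) = 11*M (U(M) = M*(5 + 6) = M*11 = 11*M)
L(p) = -4 - 57/(7*p) (L(p) = -4 + (6 + (11*3)*(-⅐*3))/p = -4 + (6 + 33*(-3/7))/p = -4 + (6 - 99/7)/p = -4 - 57/(7*p))
-L(-146) = -(-4 - 57/7/(-146)) = -(-4 - 57/7*(-1/146)) = -(-4 + 57/1022) = -1*(-4031/1022) = 4031/1022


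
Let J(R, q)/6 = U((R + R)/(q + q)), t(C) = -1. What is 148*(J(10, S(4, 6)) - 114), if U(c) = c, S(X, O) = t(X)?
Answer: -25752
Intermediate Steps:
S(X, O) = -1
J(R, q) = 6*R/q (J(R, q) = 6*((R + R)/(q + q)) = 6*((2*R)/((2*q))) = 6*((2*R)*(1/(2*q))) = 6*(R/q) = 6*R/q)
148*(J(10, S(4, 6)) - 114) = 148*(6*10/(-1) - 114) = 148*(6*10*(-1) - 114) = 148*(-60 - 114) = 148*(-174) = -25752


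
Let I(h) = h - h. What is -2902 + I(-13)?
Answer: -2902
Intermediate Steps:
I(h) = 0
-2902 + I(-13) = -2902 + 0 = -2902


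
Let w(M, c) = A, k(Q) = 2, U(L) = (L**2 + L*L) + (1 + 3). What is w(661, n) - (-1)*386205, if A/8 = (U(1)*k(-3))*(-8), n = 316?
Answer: 385437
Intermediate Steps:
U(L) = 4 + 2*L**2 (U(L) = (L**2 + L**2) + 4 = 2*L**2 + 4 = 4 + 2*L**2)
A = -768 (A = 8*(((4 + 2*1**2)*2)*(-8)) = 8*(((4 + 2*1)*2)*(-8)) = 8*(((4 + 2)*2)*(-8)) = 8*((6*2)*(-8)) = 8*(12*(-8)) = 8*(-96) = -768)
w(M, c) = -768
w(661, n) - (-1)*386205 = -768 - (-1)*386205 = -768 - 1*(-386205) = -768 + 386205 = 385437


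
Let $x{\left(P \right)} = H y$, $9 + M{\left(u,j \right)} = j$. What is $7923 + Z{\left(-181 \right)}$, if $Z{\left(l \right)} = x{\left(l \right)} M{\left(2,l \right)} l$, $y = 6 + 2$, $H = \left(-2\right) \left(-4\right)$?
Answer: $2208883$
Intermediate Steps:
$M{\left(u,j \right)} = -9 + j$
$H = 8$
$y = 8$
$x{\left(P \right)} = 64$ ($x{\left(P \right)} = 8 \cdot 8 = 64$)
$Z{\left(l \right)} = l \left(-576 + 64 l\right)$ ($Z{\left(l \right)} = 64 \left(-9 + l\right) l = \left(-576 + 64 l\right) l = l \left(-576 + 64 l\right)$)
$7923 + Z{\left(-181 \right)} = 7923 + 64 \left(-181\right) \left(-9 - 181\right) = 7923 + 64 \left(-181\right) \left(-190\right) = 7923 + 2200960 = 2208883$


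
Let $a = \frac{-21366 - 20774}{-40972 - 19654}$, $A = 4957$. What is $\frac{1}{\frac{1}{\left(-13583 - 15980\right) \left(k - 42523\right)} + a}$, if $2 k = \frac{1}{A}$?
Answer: $\frac{377789804082494599}{262594635342193692} \approx 1.4387$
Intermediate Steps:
$a = \frac{21070}{30313}$ ($a = - \frac{42140}{-60626} = \left(-42140\right) \left(- \frac{1}{60626}\right) = \frac{21070}{30313} \approx 0.69508$)
$k = \frac{1}{9914}$ ($k = \frac{1}{2 \cdot 4957} = \frac{1}{2} \cdot \frac{1}{4957} = \frac{1}{9914} \approx 0.00010087$)
$\frac{1}{\frac{1}{\left(-13583 - 15980\right) \left(k - 42523\right)} + a} = \frac{1}{\frac{1}{\left(-13583 - 15980\right) \left(\frac{1}{9914} - 42523\right)} + \frac{21070}{30313}} = \frac{1}{\frac{1}{\left(-29563\right) \left(\frac{1}{9914} - 42523\right)} + \frac{21070}{30313}} = \frac{1}{\frac{1}{\left(-29563\right) \left(- \frac{421573021}{9914}\right)} + \frac{21070}{30313}} = \frac{1}{\frac{1}{\frac{12462963219823}{9914}} + \frac{21070}{30313}} = \frac{1}{\frac{9914}{12462963219823} + \frac{21070}{30313}} = \frac{1}{\frac{262594635342193692}{377789804082494599}} = \frac{377789804082494599}{262594635342193692}$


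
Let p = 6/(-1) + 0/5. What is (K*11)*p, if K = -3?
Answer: 198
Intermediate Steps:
p = -6 (p = 6*(-1) + 0*(⅕) = -6 + 0 = -6)
(K*11)*p = -3*11*(-6) = -33*(-6) = 198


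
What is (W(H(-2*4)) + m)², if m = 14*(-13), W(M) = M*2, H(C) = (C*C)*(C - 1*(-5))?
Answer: 320356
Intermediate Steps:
H(C) = C²*(5 + C) (H(C) = C²*(C + 5) = C²*(5 + C))
W(M) = 2*M
m = -182
(W(H(-2*4)) + m)² = (2*((-2*4)²*(5 - 2*4)) - 182)² = (2*((-8)²*(5 - 8)) - 182)² = (2*(64*(-3)) - 182)² = (2*(-192) - 182)² = (-384 - 182)² = (-566)² = 320356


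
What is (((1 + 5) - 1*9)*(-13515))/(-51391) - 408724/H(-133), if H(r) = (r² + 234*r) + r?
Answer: 601608871/20505009 ≈ 29.340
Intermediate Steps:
H(r) = r² + 235*r
(((1 + 5) - 1*9)*(-13515))/(-51391) - 408724/H(-133) = (((1 + 5) - 1*9)*(-13515))/(-51391) - 408724*(-1/(133*(235 - 133))) = ((6 - 9)*(-13515))*(-1/51391) - 408724/((-133*102)) = -3*(-13515)*(-1/51391) - 408724/(-13566) = 40545*(-1/51391) - 408724*(-1/13566) = -2385/3023 + 204362/6783 = 601608871/20505009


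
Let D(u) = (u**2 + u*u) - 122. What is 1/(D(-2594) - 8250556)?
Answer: 1/5206994 ≈ 1.9205e-7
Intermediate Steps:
D(u) = -122 + 2*u**2 (D(u) = (u**2 + u**2) - 122 = 2*u**2 - 122 = -122 + 2*u**2)
1/(D(-2594) - 8250556) = 1/((-122 + 2*(-2594)**2) - 8250556) = 1/((-122 + 2*6728836) - 8250556) = 1/((-122 + 13457672) - 8250556) = 1/(13457550 - 8250556) = 1/5206994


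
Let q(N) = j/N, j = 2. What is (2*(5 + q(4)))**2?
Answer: 121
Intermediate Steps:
q(N) = 2/N
(2*(5 + q(4)))**2 = (2*(5 + 2/4))**2 = (2*(5 + 2*(1/4)))**2 = (2*(5 + 1/2))**2 = (2*(11/2))**2 = 11**2 = 121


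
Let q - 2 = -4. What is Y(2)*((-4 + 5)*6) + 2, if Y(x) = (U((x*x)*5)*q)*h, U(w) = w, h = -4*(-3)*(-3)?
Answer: 8642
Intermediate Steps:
q = -2 (q = 2 - 4 = -2)
h = -36 (h = 12*(-3) = -36)
Y(x) = 360*x² (Y(x) = (((x*x)*5)*(-2))*(-36) = ((x²*5)*(-2))*(-36) = ((5*x²)*(-2))*(-36) = -10*x²*(-36) = 360*x²)
Y(2)*((-4 + 5)*6) + 2 = (360*2²)*((-4 + 5)*6) + 2 = (360*4)*(1*6) + 2 = 1440*6 + 2 = 8640 + 2 = 8642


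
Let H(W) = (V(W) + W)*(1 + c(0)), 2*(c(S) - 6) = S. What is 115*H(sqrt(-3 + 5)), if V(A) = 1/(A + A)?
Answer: 4025*sqrt(2)/4 ≈ 1423.1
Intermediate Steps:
V(A) = 1/(2*A)
c(S) = 6 + S/2
H(W) = 7*W + 7/(2*W) (H(W) = (1/(2*W) + W)*(1 + (6 + (1/2)*0)) = (W + 1/(2*W))*(1 + (6 + 0)) = (W + 1/(2*W))*(1 + 6) = (W + 1/(2*W))*7 = 7*W + 7/(2*W))
115*H(sqrt(-3 + 5)) = 115*(7*sqrt(-3 + 5) + 7/(2*(sqrt(-3 + 5)))) = 115*(7*sqrt(2) + 7/(2*(sqrt(2)))) = 115*(7*sqrt(2) + 7*(sqrt(2)/2)/2) = 115*(7*sqrt(2) + 7*sqrt(2)/4) = 115*(35*sqrt(2)/4) = 4025*sqrt(2)/4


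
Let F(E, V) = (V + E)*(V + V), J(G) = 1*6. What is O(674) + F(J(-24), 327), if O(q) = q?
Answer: 218456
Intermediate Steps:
J(G) = 6
F(E, V) = 2*V*(E + V) (F(E, V) = (E + V)*(2*V) = 2*V*(E + V))
O(674) + F(J(-24), 327) = 674 + 2*327*(6 + 327) = 674 + 2*327*333 = 674 + 217782 = 218456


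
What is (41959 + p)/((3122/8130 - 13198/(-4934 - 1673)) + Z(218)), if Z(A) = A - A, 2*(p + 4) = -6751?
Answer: 2072294370345/127926794 ≈ 16199.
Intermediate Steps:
p = -6759/2 (p = -4 + (½)*(-6751) = -4 - 6751/2 = -6759/2 ≈ -3379.5)
Z(A) = 0
(41959 + p)/((3122/8130 - 13198/(-4934 - 1673)) + Z(218)) = (41959 - 6759/2)/((3122/8130 - 13198/(-4934 - 1673)) + 0) = 77159/(2*((3122*(1/8130) - 13198/(-6607)) + 0)) = 77159/(2*((1561/4065 - 13198*(-1/6607)) + 0)) = 77159/(2*((1561/4065 + 13198/6607) + 0)) = 77159/(2*(63963397/26857455 + 0)) = 77159/(2*(63963397/26857455)) = (77159/2)*(26857455/63963397) = 2072294370345/127926794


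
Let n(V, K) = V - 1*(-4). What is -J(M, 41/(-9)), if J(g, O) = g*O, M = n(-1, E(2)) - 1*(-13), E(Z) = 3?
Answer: 656/9 ≈ 72.889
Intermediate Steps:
n(V, K) = 4 + V (n(V, K) = V + 4 = 4 + V)
M = 16 (M = (4 - 1) - 1*(-13) = 3 + 13 = 16)
J(g, O) = O*g
-J(M, 41/(-9)) = -41/(-9)*16 = -41*(-⅑)*16 = -(-41)*16/9 = -1*(-656/9) = 656/9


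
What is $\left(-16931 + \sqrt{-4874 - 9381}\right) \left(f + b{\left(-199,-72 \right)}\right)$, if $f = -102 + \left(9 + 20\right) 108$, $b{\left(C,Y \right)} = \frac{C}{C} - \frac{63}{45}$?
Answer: $- \frac{256470788}{5} + \frac{15148 i \sqrt{14255}}{5} \approx -5.1294 \cdot 10^{7} + 3.6172 \cdot 10^{5} i$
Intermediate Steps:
$b{\left(C,Y \right)} = - \frac{2}{5}$ ($b{\left(C,Y \right)} = 1 - \frac{7}{5} = - \frac{2}{5}$)
$f = 3030$ ($f = -102 + 29 \cdot 108 = -102 + 3132 = 3030$)
$\left(-16931 + \sqrt{-4874 - 9381}\right) \left(f + b{\left(-199,-72 \right)}\right) = \left(-16931 + \sqrt{-4874 - 9381}\right) \left(3030 - \frac{2}{5}\right) = \left(-16931 + \sqrt{-14255}\right) \frac{15148}{5} = \left(-16931 + i \sqrt{14255}\right) \frac{15148}{5} = - \frac{256470788}{5} + \frac{15148 i \sqrt{14255}}{5}$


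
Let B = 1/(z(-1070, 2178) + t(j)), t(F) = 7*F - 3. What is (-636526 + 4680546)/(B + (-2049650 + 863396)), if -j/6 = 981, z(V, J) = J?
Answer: -157825968540/46295934859 ≈ -3.4091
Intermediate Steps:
j = -5886 (j = -6*981 = -5886)
t(F) = -3 + 7*F
B = -1/39027 (B = 1/(2178 + (-3 + 7*(-5886))) = 1/(2178 + (-3 - 41202)) = 1/(2178 - 41205) = 1/(-39027) = -1/39027 ≈ -2.5623e-5)
(-636526 + 4680546)/(B + (-2049650 + 863396)) = (-636526 + 4680546)/(-1/39027 + (-2049650 + 863396)) = 4044020/(-1/39027 - 1186254) = 4044020/(-46295934859/39027) = 4044020*(-39027/46295934859) = -157825968540/46295934859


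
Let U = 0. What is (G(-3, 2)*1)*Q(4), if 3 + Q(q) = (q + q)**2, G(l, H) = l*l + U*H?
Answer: 549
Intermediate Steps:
G(l, H) = l**2 (G(l, H) = l*l + 0*H = l**2 + 0 = l**2)
Q(q) = -3 + 4*q**2 (Q(q) = -3 + (q + q)**2 = -3 + (2*q)**2 = -3 + 4*q**2)
(G(-3, 2)*1)*Q(4) = ((-3)**2*1)*(-3 + 4*4**2) = (9*1)*(-3 + 4*16) = 9*(-3 + 64) = 9*61 = 549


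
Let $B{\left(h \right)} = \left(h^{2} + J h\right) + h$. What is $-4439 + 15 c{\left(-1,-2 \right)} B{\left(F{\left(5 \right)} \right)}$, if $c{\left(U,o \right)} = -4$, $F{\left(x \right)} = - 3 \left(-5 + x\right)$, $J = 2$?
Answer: $-4439$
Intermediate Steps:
$F{\left(x \right)} = 15 - 3 x$
$B{\left(h \right)} = h^{2} + 3 h$ ($B{\left(h \right)} = \left(h^{2} + 2 h\right) + h = h^{2} + 3 h$)
$-4439 + 15 c{\left(-1,-2 \right)} B{\left(F{\left(5 \right)} \right)} = -4439 + 15 \left(-4\right) \left(15 - 15\right) \left(3 + \left(15 - 15\right)\right) = -4439 - 60 \left(15 - 15\right) \left(3 + \left(15 - 15\right)\right) = -4439 - 60 \cdot 0 \left(3 + 0\right) = -4439 - 60 \cdot 0 \cdot 3 = -4439 - 0 = -4439 + 0 = -4439$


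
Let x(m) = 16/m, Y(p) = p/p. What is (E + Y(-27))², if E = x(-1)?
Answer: 225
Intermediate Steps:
Y(p) = 1
E = -16 (E = 16/(-1) = 16*(-1) = -16)
(E + Y(-27))² = (-16 + 1)² = (-15)² = 225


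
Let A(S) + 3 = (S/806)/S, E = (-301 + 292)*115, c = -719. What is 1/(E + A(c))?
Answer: -806/836627 ≈ -0.00096339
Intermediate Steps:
E = -1035 (E = -9*115 = -1035)
A(S) = -2417/806 (A(S) = -3 + (S/806)/S = -3 + 1/806 = -2417/806)
1/(E + A(c)) = 1/(-1035 - 2417/806) = 1/(-836627/806) = -806/836627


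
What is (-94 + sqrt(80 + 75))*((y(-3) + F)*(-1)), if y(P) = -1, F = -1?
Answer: -188 + 2*sqrt(155) ≈ -163.10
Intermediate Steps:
(-94 + sqrt(80 + 75))*((y(-3) + F)*(-1)) = (-94 + sqrt(80 + 75))*((-1 - 1)*(-1)) = (-94 + sqrt(155))*(-2*(-1)) = (-94 + sqrt(155))*2 = -188 + 2*sqrt(155)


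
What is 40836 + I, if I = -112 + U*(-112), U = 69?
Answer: 32996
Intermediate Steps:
I = -7840 (I = -112 + 69*(-112) = -112 - 7728 = -7840)
40836 + I = 40836 - 7840 = 32996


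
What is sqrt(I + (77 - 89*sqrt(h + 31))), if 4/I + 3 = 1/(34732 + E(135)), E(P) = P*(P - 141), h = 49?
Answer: sqrt(783612583005 - 3686777020100*sqrt(5))/101765 ≈ 26.84*I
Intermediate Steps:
E(P) = P*(-141 + P)
I = -135688/101765 (I = 4/(-3 + 1/(34732 + 135*(-141 + 135))) = 4/(-3 + 1/(34732 + 135*(-6))) = 4/(-3 + 1/(34732 - 810)) = 4/(-3 + 1/33922) = 4/(-101765/33922) = 4*(-33922/101765) = -135688/101765 ≈ -1.3333)
sqrt(I + (77 - 89*sqrt(h + 31))) = sqrt(-135688/101765 + (77 - 89*sqrt(49 + 31))) = sqrt(-135688/101765 + (77 - 356*sqrt(5))) = sqrt(7700217/101765 - 356*sqrt(5))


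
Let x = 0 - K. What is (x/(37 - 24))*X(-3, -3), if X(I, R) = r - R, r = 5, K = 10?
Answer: -80/13 ≈ -6.1538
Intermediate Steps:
X(I, R) = 5 - R
x = -10 (x = 0 - 1*10 = 0 - 10 = -10)
(x/(37 - 24))*X(-3, -3) = (-10/(37 - 24))*(5 - 1*(-3)) = (-10/13)*(5 + 3) = ((1/13)*(-10))*8 = -10/13*8 = -80/13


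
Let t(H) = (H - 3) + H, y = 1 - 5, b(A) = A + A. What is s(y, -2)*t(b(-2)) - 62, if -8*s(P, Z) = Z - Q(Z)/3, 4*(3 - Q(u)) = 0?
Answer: -529/8 ≈ -66.125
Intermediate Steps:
Q(u) = 3 (Q(u) = 3 - 1/4*0 = 3 + 0 = 3)
b(A) = 2*A
y = -4
t(H) = -3 + 2*H (t(H) = (-3 + H) + H = -3 + 2*H)
s(P, Z) = 1/8 - Z/8 (s(P, Z) = -(Z - 3/3)/8 = -(Z - 1*1)/8 = -(Z - 1)/8 = -(-1 + Z)/8 = 1/8 - Z/8)
s(y, -2)*t(b(-2)) - 62 = (1/8 - 1/8*(-2))*(-3 + 2*(2*(-2))) - 62 = (1/8 + 1/4)*(-3 + 2*(-4)) - 62 = 3*(-3 - 8)/8 - 62 = (3/8)*(-11) - 62 = -33/8 - 62 = -529/8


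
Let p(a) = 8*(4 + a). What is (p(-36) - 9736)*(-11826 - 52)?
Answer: 118684976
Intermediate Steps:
p(a) = 32 + 8*a
(p(-36) - 9736)*(-11826 - 52) = ((32 + 8*(-36)) - 9736)*(-11826 - 52) = ((32 - 288) - 9736)*(-11878) = (-256 - 9736)*(-11878) = -9992*(-11878) = 118684976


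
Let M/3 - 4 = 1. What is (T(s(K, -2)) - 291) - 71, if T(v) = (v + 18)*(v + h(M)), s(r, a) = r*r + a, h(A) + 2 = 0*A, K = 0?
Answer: -426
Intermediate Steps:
M = 15 (M = 12 + 3*1 = 12 + 3 = 15)
h(A) = -2 (h(A) = -2 + 0*A = -2 + 0 = -2)
s(r, a) = a + r**2 (s(r, a) = r**2 + a = a + r**2)
T(v) = (-2 + v)*(18 + v) (T(v) = (v + 18)*(v - 2) = (18 + v)*(-2 + v) = (-2 + v)*(18 + v))
(T(s(K, -2)) - 291) - 71 = ((-36 + (-2 + 0**2)**2 + 16*(-2 + 0**2)) - 291) - 71 = ((-36 + (-2 + 0)**2 + 16*(-2 + 0)) - 291) - 71 = ((-36 + (-2)**2 + 16*(-2)) - 291) - 71 = ((-36 + 4 - 32) - 291) - 71 = (-64 - 291) - 71 = -355 - 71 = -426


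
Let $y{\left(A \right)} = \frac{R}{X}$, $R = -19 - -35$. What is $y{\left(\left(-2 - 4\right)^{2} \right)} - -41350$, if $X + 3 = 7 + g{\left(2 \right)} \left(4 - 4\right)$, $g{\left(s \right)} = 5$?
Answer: $41354$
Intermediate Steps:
$X = 4$ ($X = -3 + \left(7 + 5 \left(4 - 4\right)\right) = -3 + \left(7 + 5 \cdot 0\right) = -3 + \left(7 + 0\right) = -3 + 7 = 4$)
$R = 16$ ($R = -19 + 35 = 16$)
$y{\left(A \right)} = 4$ ($y{\left(A \right)} = \frac{16}{4} = 16 \cdot \frac{1}{4} = 4$)
$y{\left(\left(-2 - 4\right)^{2} \right)} - -41350 = 4 - -41350 = 4 + 41350 = 41354$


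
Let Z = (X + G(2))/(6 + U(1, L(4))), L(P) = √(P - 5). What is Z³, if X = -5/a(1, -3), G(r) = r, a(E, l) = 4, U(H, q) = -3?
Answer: 1/64 ≈ 0.015625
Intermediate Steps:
L(P) = √(-5 + P)
X = -5/4 ≈ -1.2500
Z = ¼ (Z = (-5/4 + 2)/(6 - 3) = (¾)/3 = (¾)*(⅓) = ¼ ≈ 0.25000)
Z³ = (¼)³ = 1/64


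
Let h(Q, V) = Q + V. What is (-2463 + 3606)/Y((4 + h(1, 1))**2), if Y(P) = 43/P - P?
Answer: -41148/1253 ≈ -32.840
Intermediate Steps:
Y(P) = -P + 43/P
(-2463 + 3606)/Y((4 + h(1, 1))**2) = (-2463 + 3606)/(-(4 + (1 + 1))**2 + 43/((4 + (1 + 1))**2)) = 1143/(-(4 + 2)**2 + 43/((4 + 2)**2)) = 1143/(-1*6**2 + 43/(6**2)) = 1143/(-1*36 + 43/36) = 1143/(-36 + 43*(1/36)) = 1143/(-36 + 43/36) = 1143/(-1253/36) = 1143*(-36/1253) = -41148/1253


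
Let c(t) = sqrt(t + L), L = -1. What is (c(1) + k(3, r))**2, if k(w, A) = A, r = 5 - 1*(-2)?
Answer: 49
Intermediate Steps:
r = 7 (r = 5 + 2 = 7)
c(t) = sqrt(-1 + t) (c(t) = sqrt(t - 1) = sqrt(-1 + t))
(c(1) + k(3, r))**2 = (sqrt(-1 + 1) + 7)**2 = (sqrt(0) + 7)**2 = (0 + 7)**2 = 7**2 = 49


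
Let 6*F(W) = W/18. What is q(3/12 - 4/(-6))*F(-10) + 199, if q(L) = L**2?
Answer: 1546819/7776 ≈ 198.92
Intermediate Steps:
F(W) = W/108 (F(W) = (W/18)/6 = W/108)
q(3/12 - 4/(-6))*F(-10) + 199 = (3/12 - 4/(-6))**2*((1/108)*(-10)) + 199 = (3*(1/12) - 4*(-1/6))**2*(-5/54) + 199 = (1/4 + 2/3)**2*(-5/54) + 199 = (11/12)**2*(-5/54) + 199 = (121/144)*(-5/54) + 199 = -605/7776 + 199 = 1546819/7776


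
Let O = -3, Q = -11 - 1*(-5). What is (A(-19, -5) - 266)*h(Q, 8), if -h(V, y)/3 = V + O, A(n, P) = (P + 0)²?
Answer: -6507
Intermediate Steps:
Q = -6 (Q = -11 + 5 = -6)
A(n, P) = P²
h(V, y) = 9 - 3*V (h(V, y) = -3*(V - 3) = -3*(-3 + V) = 9 - 3*V)
(A(-19, -5) - 266)*h(Q, 8) = ((-5)² - 266)*(9 - 3*(-6)) = (25 - 266)*(9 + 18) = -241*27 = -6507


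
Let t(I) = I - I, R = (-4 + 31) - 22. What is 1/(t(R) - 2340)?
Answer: -1/2340 ≈ -0.00042735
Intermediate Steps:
R = 5 (R = 27 - 22 = 5)
t(I) = 0
1/(t(R) - 2340) = 1/(0 - 2340) = 1/(-2340) = -1/2340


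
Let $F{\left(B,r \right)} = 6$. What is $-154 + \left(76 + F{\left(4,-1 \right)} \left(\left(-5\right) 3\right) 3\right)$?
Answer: $-348$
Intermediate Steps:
$-154 + \left(76 + F{\left(4,-1 \right)} \left(\left(-5\right) 3\right) 3\right) = -154 + \left(76 + 6 \left(\left(-5\right) 3\right) 3\right) = -154 + \left(76 + 6 \left(-15\right) 3\right) = -154 + \left(76 - 270\right) = -154 - 194 = -348$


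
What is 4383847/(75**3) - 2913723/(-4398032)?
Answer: 20509526279729/1855419750000 ≈ 11.054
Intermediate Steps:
4383847/(75**3) - 2913723/(-4398032) = 4383847/421875 - 2913723*(-1/4398032) = 4383847*(1/421875) + 2913723/4398032 = 4383847/421875 + 2913723/4398032 = 20509526279729/1855419750000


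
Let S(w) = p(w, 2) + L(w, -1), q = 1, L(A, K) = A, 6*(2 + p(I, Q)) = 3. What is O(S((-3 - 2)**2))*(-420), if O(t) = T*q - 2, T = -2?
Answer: 1680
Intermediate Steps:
p(I, Q) = -3/2 (p(I, Q) = -2 + (1/6)*3 = -2 + 1/2 = -3/2)
S(w) = -3/2 + w
O(t) = -4 (O(t) = -2*1 - 2 = -2 - 2 = -4)
O(S((-3 - 2)**2))*(-420) = -4*(-420) = 1680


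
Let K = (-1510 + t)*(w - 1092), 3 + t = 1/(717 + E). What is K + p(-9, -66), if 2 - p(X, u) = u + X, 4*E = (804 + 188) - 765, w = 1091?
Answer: 4921046/3095 ≈ 1590.0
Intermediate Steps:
E = 227/4 (E = ((804 + 188) - 765)/4 = (992 - 765)/4 = (1/4)*227 = 227/4 ≈ 56.750)
t = -9281/3095 (t = -3 + 1/(717 + 227/4) = -3 + 1/(3095/4) = -3 + 4/3095 = -9281/3095 ≈ -2.9987)
p(X, u) = 2 - X - u (p(X, u) = 2 - (u + X) = 2 - (X + u) = 2 + (-X - u) = 2 - X - u)
K = 4682731/3095 (K = (-1510 - 9281/3095)*(1091 - 1092) = -4682731/3095*(-1) = 4682731/3095 ≈ 1513.0)
K + p(-9, -66) = 4682731/3095 + (2 - 1*(-9) - 1*(-66)) = 4682731/3095 + (2 + 9 + 66) = 4682731/3095 + 77 = 4921046/3095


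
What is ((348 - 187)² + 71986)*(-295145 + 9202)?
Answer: -27995821301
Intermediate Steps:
((348 - 187)² + 71986)*(-295145 + 9202) = (161² + 71986)*(-285943) = (25921 + 71986)*(-285943) = 97907*(-285943) = -27995821301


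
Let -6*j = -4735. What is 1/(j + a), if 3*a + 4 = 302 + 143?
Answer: 6/5617 ≈ 0.0010682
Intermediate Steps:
j = 4735/6 (j = -1/6*(-4735) = 4735/6 ≈ 789.17)
a = 147 (a = -4/3 + (302 + 143)/3 = -4/3 + (1/3)*445 = -4/3 + 445/3 = 147)
1/(j + a) = 1/(4735/6 + 147) = 1/(5617/6) = 6/5617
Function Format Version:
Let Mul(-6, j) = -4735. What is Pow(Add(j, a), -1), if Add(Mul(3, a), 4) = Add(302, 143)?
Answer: Rational(6, 5617) ≈ 0.0010682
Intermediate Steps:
j = Rational(4735, 6) (j = Mul(Rational(-1, 6), -4735) = Rational(4735, 6) ≈ 789.17)
a = 147 (a = Add(Rational(-4, 3), Mul(Rational(1, 3), Add(302, 143))) = Add(Rational(-4, 3), Mul(Rational(1, 3), 445)) = Add(Rational(-4, 3), Rational(445, 3)) = 147)
Pow(Add(j, a), -1) = Pow(Add(Rational(4735, 6), 147), -1) = Pow(Rational(5617, 6), -1) = Rational(6, 5617)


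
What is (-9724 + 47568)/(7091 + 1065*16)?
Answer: 37844/24131 ≈ 1.5683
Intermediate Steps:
(-9724 + 47568)/(7091 + 1065*16) = 37844/(7091 + 17040) = 37844/24131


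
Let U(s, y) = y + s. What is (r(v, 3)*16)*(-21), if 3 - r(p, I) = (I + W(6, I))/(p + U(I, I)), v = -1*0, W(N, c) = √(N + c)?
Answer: -672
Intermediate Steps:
U(s, y) = s + y
v = 0
r(p, I) = 3 - (I + √(6 + I))/(p + 2*I) (r(p, I) = 3 - (I + √(6 + I))/(p + (I + I)) = 3 - (I + √(6 + I))/(p + 2*I))
(r(v, 3)*16)*(-21) = (((-√(6 + 3) + 3*0 + 5*3)/(0 + 2*3))*16)*(-21) = (((-√9 + 0 + 15)/(0 + 6))*16)*(-21) = (((-1*3 + 0 + 15)/6)*16)*(-21) = (((-3 + 0 + 15)/6)*16)*(-21) = (((⅙)*12)*16)*(-21) = (2*16)*(-21) = 32*(-21) = -672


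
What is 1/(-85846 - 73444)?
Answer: -1/159290 ≈ -6.2779e-6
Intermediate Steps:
1/(-85846 - 73444) = 1/(-159290) = -1/159290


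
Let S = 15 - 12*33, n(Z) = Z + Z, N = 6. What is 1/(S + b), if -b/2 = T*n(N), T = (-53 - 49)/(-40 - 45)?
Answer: -5/2049 ≈ -0.0024402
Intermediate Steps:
n(Z) = 2*Z
S = -381 (S = 15 - 396 = -381)
T = 6/5 (T = -102/(-85) = -102*(-1/85) = 6/5 ≈ 1.2000)
b = -144/5 (b = -12*2*6/5 = -12*12/5 = -2*72/5 = -144/5 ≈ -28.800)
1/(S + b) = 1/(-381 - 144/5) = 1/(-2049/5) = -5/2049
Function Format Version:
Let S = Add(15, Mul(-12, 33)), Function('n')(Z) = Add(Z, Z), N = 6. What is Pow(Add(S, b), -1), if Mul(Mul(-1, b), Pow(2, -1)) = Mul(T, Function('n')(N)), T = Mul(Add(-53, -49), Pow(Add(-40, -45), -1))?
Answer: Rational(-5, 2049) ≈ -0.0024402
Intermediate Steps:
Function('n')(Z) = Mul(2, Z)
S = -381 (S = Add(15, -396) = -381)
T = Rational(6, 5) (T = Mul(-102, Pow(-85, -1)) = Mul(-102, Rational(-1, 85)) = Rational(6, 5) ≈ 1.2000)
b = Rational(-144, 5) (b = Mul(-2, Mul(Rational(6, 5), Mul(2, 6))) = Mul(-2, Mul(Rational(6, 5), 12)) = Mul(-2, Rational(72, 5)) = Rational(-144, 5) ≈ -28.800)
Pow(Add(S, b), -1) = Pow(Add(-381, Rational(-144, 5)), -1) = Pow(Rational(-2049, 5), -1) = Rational(-5, 2049)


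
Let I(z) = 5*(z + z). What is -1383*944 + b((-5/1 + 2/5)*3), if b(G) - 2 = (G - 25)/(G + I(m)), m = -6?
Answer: -481747756/369 ≈ -1.3056e+6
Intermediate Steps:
I(z) = 10*z (I(z) = 5*(2*z) = 10*z)
b(G) = 2 + (-25 + G)/(-60 + G) (b(G) = 2 + (G - 25)/(G + 10*(-6)) = 2 + (-25 + G)/(G - 60) = 2 + (-25 + G)/(-60 + G))
-1383*944 + b((-5/1 + 2/5)*3) = -1383*944 + (-145 + 3*((-5/1 + 2/5)*3))/(-60 + (-5/1 + 2/5)*3) = -1305552 + (-145 + 3*((-5*1 + 2*(1/5))*3))/(-60 + (-5*1 + 2*(1/5))*3) = -1305552 + (-145 + 3*((-5 + 2/5)*3))/(-60 + (-5 + 2/5)*3) = -1305552 + (-145 + 3*(-23/5*3))/(-60 - 23/5*3) = -1305552 + (-145 + 3*(-69/5))/(-60 - 69/5) = -1305552 + (-145 - 207/5)/(-369/5) = -1305552 - 5/369*(-932/5) = -1305552 + 932/369 = -481747756/369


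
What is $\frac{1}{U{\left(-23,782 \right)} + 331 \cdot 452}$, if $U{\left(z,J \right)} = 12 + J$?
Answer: $\frac{1}{150406} \approx 6.6487 \cdot 10^{-6}$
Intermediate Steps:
$\frac{1}{U{\left(-23,782 \right)} + 331 \cdot 452} = \frac{1}{\left(12 + 782\right) + 331 \cdot 452} = \frac{1}{794 + 149612} = \frac{1}{150406}$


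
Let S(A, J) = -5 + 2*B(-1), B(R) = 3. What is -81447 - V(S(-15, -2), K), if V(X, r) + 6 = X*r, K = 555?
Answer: -81996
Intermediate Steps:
S(A, J) = 1 (S(A, J) = -5 + 2*3 = -5 + 6 = 1)
V(X, r) = -6 + X*r
-81447 - V(S(-15, -2), K) = -81447 - (-6 + 1*555) = -81447 - (-6 + 555) = -81447 - 1*549 = -81447 - 549 = -81996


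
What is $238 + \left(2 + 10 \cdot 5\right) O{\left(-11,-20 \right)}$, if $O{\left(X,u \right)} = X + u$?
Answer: $-1374$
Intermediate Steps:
$238 + \left(2 + 10 \cdot 5\right) O{\left(-11,-20 \right)} = 238 + \left(2 + 10 \cdot 5\right) \left(-11 - 20\right) = 238 + \left(2 + 50\right) \left(-31\right) = 238 + 52 \left(-31\right) = 238 - 1612 = -1374$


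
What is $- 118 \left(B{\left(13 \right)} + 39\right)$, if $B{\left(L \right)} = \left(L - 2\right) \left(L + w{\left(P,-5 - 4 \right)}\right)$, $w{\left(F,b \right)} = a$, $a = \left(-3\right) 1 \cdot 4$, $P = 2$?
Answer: $-5900$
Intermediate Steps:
$a = -12$ ($a = \left(-3\right) 4 = -12$)
$w{\left(F,b \right)} = -12$
$B{\left(L \right)} = \left(-12 + L\right) \left(-2 + L\right)$ ($B{\left(L \right)} = \left(L - 2\right) \left(L - 12\right) = \left(-2 + L\right) \left(-12 + L\right) = \left(-12 + L\right) \left(-2 + L\right)$)
$- 118 \left(B{\left(13 \right)} + 39\right) = - 118 \left(\left(24 + 13^{2} - 182\right) + 39\right) = - 118 \left(\left(24 + 169 - 182\right) + 39\right) = - 118 \left(11 + 39\right) = \left(-118\right) 50 = -5900$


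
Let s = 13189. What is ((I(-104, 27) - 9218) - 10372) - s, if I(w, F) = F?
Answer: -32752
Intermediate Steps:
((I(-104, 27) - 9218) - 10372) - s = ((27 - 9218) - 10372) - 1*13189 = (-9191 - 10372) - 13189 = -19563 - 13189 = -32752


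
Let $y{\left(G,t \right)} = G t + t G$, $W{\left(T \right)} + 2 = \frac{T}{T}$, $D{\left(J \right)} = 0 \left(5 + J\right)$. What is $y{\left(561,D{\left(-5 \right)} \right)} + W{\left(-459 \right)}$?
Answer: $-1$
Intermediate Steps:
$D{\left(J \right)} = 0$
$W{\left(T \right)} = -1$ ($W{\left(T \right)} = -2 + \frac{T}{T} = -2 + 1 = -1$)
$y{\left(G,t \right)} = 2 G t$ ($y{\left(G,t \right)} = G t + G t = 2 G t$)
$y{\left(561,D{\left(-5 \right)} \right)} + W{\left(-459 \right)} = 2 \cdot 561 \cdot 0 - 1 = 0 - 1 = -1$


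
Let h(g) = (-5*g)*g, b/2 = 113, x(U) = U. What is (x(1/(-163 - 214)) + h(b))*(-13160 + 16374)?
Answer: -309438330854/377 ≈ -8.2079e+8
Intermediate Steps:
b = 226 (b = 2*113 = 226)
h(g) = -5*g²
(x(1/(-163 - 214)) + h(b))*(-13160 + 16374) = (1/(-163 - 214) - 5*226²)*(-13160 + 16374) = (1/(-377) - 5*51076)*3214 = (-1/377 - 255380)*3214 = -96278261/377*3214 = -309438330854/377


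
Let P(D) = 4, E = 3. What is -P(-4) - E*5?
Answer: -19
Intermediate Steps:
-P(-4) - E*5 = -1*4 - 1*3*5 = -4 - 3*5 = -4 - 15 = -19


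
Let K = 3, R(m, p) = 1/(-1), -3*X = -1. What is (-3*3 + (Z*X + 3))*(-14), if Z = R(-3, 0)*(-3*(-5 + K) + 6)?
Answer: 140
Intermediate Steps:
X = 1/3 (X = -1/3*(-1) = 1/3 ≈ 0.33333)
R(m, p) = -1 (R(m, p) = 1*(-1) = -1)
Z = -12 (Z = -(-3*(-5 + 3) + 6) = -(-3*(-2) + 6) = -(6 + 6) = -1*12 = -12)
(-3*3 + (Z*X + 3))*(-14) = (-3*3 + (-12*1/3 + 3))*(-14) = (-9 + (-4 + 3))*(-14) = (-9 - 1)*(-14) = -10*(-14) = 140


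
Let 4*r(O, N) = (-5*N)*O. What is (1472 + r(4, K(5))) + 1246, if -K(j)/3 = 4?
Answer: 2778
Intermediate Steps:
K(j) = -12 (K(j) = -3*4 = -12)
r(O, N) = -5*N*O/4 (r(O, N) = ((-5*N)*O)/4 = (-5*N*O)/4 = -5*N*O/4)
(1472 + r(4, K(5))) + 1246 = (1472 - 5/4*(-12)*4) + 1246 = (1472 + 60) + 1246 = 1532 + 1246 = 2778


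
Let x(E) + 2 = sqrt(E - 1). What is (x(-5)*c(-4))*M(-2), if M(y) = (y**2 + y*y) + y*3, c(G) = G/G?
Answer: -4 + 2*I*sqrt(6) ≈ -4.0 + 4.899*I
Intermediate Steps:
c(G) = 1
x(E) = -2 + sqrt(-1 + E) (x(E) = -2 + sqrt(E - 1) = -2 + sqrt(-1 + E))
M(y) = 2*y**2 + 3*y (M(y) = (y**2 + y**2) + 3*y = 2*y**2 + 3*y)
(x(-5)*c(-4))*M(-2) = ((-2 + sqrt(-1 - 5))*1)*(-2*(3 + 2*(-2))) = ((-2 + sqrt(-6))*1)*(-2*(3 - 4)) = ((-2 + I*sqrt(6))*1)*(-2*(-1)) = (-2 + I*sqrt(6))*2 = -4 + 2*I*sqrt(6)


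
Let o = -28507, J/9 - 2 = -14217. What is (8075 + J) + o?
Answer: -148367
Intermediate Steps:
J = -127935 (J = 18 + 9*(-14217) = 18 - 127953 = -127935)
(8075 + J) + o = (8075 - 127935) - 28507 = -119860 - 28507 = -148367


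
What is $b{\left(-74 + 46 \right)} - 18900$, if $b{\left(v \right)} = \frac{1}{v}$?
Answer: $- \frac{529201}{28} \approx -18900.0$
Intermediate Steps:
$b{\left(-74 + 46 \right)} - 18900 = \frac{1}{-74 + 46} - 18900 = \frac{1}{-28} - 18900 = - \frac{1}{28} - 18900 = - \frac{529201}{28}$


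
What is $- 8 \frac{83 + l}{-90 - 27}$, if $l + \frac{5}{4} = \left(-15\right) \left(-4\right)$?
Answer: $\frac{126}{13} \approx 9.6923$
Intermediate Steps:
$l = \frac{235}{4}$ ($l = - \frac{5}{4} - -60 = - \frac{5}{4} + 60 = \frac{235}{4} \approx 58.75$)
$- 8 \frac{83 + l}{-90 - 27} = - 8 \frac{83 + \frac{235}{4}}{-90 - 27} = - 8 \frac{567}{4 \left(-117\right)} = - 8 \cdot \frac{567}{4} \left(- \frac{1}{117}\right) = \left(-8\right) \left(- \frac{63}{52}\right) = \frac{126}{13}$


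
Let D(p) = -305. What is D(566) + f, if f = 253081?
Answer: 252776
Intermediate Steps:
D(566) + f = -305 + 253081 = 252776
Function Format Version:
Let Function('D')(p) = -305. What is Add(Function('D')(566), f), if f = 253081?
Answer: 252776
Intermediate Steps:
Add(Function('D')(566), f) = Add(-305, 253081) = 252776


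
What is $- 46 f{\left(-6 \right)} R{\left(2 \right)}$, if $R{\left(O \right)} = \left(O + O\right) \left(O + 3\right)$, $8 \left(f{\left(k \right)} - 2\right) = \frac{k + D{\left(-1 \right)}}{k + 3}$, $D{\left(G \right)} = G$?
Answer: $- \frac{6325}{3} \approx -2108.3$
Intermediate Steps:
$f{\left(k \right)} = 2 + \frac{-1 + k}{8 \left(3 + k\right)}$ ($f{\left(k \right)} = 2 + \frac{\left(k - 1\right) \frac{1}{k + 3}}{8} = 2 + \frac{\left(-1 + k\right) \frac{1}{3 + k}}{8} = 2 + \frac{\frac{1}{3 + k} \left(-1 + k\right)}{8} = 2 + \frac{-1 + k}{8 \left(3 + k\right)}$)
$R{\left(O \right)} = 2 O \left(3 + O\right)$
$- 46 f{\left(-6 \right)} R{\left(2 \right)} = - 46 \frac{47 + 17 \left(-6\right)}{8 \left(3 - 6\right)} 2 \cdot 2 \left(3 + 2\right) = - 46 \frac{47 - 102}{8 \left(-3\right)} 2 \cdot 2 \cdot 5 = - 46 \cdot \frac{1}{8} \left(- \frac{1}{3}\right) \left(-55\right) 20 = \left(-46\right) \frac{55}{24} \cdot 20 = \left(- \frac{1265}{12}\right) 20 = - \frac{6325}{3}$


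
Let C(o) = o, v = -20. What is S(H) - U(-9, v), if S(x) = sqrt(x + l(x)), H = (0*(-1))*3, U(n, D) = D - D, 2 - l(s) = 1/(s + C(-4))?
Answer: 3/2 ≈ 1.5000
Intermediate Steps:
l(s) = 2 - 1/(-4 + s) (l(s) = 2 - 1/(s - 4) = 2 - 1/(-4 + s))
U(n, D) = 0
H = 0 (H = 0*3 = 0)
S(x) = sqrt(x + (-9 + 2*x)/(-4 + x))
S(H) - U(-9, v) = sqrt((-9 + 0**2 - 2*0)/(-4 + 0)) - 1*0 = sqrt((-9 + 0 + 0)/(-4)) + 0 = sqrt(-1/4*(-9)) + 0 = sqrt(9/4) + 0 = 3/2 + 0 = 3/2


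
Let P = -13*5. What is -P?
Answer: 65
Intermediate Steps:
P = -65
-P = -1*(-65) = 65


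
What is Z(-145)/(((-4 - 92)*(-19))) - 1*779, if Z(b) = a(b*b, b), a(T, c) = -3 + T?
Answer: -699937/912 ≈ -767.47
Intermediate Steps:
Z(b) = -3 + b² (Z(b) = -3 + b*b = -3 + b²)
Z(-145)/(((-4 - 92)*(-19))) - 1*779 = (-3 + (-145)²)/(((-4 - 92)*(-19))) - 1*779 = (-3 + 21025)/((-96*(-19))) - 779 = 21022/1824 - 779 = 21022*(1/1824) - 779 = 10511/912 - 779 = -699937/912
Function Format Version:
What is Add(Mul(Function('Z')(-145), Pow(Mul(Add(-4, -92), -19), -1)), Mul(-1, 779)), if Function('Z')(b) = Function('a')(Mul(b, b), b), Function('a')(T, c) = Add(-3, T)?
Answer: Rational(-699937, 912) ≈ -767.47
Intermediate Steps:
Function('Z')(b) = Add(-3, Pow(b, 2)) (Function('Z')(b) = Add(-3, Mul(b, b)) = Add(-3, Pow(b, 2)))
Add(Mul(Function('Z')(-145), Pow(Mul(Add(-4, -92), -19), -1)), Mul(-1, 779)) = Add(Mul(Add(-3, Pow(-145, 2)), Pow(Mul(Add(-4, -92), -19), -1)), Mul(-1, 779)) = Add(Mul(Add(-3, 21025), Pow(Mul(-96, -19), -1)), -779) = Add(Mul(21022, Pow(1824, -1)), -779) = Add(Mul(21022, Rational(1, 1824)), -779) = Add(Rational(10511, 912), -779) = Rational(-699937, 912)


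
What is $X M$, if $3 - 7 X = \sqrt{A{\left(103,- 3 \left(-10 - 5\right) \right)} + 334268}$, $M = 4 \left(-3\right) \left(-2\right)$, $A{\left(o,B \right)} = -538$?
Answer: $\frac{72}{7} - \frac{24 \sqrt{333730}}{7} \approx -1970.4$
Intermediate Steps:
$M = 24$ ($M = \left(-12\right) \left(-2\right) = 24$)
$X = \frac{3}{7} - \frac{\sqrt{333730}}{7}$ ($X = \frac{3}{7} - \frac{\sqrt{-538 + 334268}}{7} = \frac{3}{7} - \frac{\sqrt{333730}}{7} \approx -82.099$)
$X M = \left(\frac{3}{7} - \frac{\sqrt{333730}}{7}\right) 24 = \frac{72}{7} - \frac{24 \sqrt{333730}}{7}$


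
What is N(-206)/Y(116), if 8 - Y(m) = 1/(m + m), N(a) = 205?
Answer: 9512/371 ≈ 25.639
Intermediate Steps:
Y(m) = 8 - 1/(2*m) (Y(m) = 8 - 1/(m + m) = 8 - 1/(2*m))
N(-206)/Y(116) = 205/(8 - 1/2/116) = 205/(8 - 1/2*1/116) = 205/(8 - 1/232) = 205/(1855/232) = 205*(232/1855) = 9512/371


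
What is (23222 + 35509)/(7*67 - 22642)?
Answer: -19577/7391 ≈ -2.6488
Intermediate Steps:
(23222 + 35509)/(7*67 - 22642) = 58731/(469 - 22642) = 58731/(-22173) = 58731*(-1/22173) = -19577/7391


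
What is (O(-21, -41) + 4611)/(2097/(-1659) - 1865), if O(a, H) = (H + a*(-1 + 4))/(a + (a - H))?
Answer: -2607395/1032044 ≈ -2.5264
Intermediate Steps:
O(a, H) = (H + 3*a)/(-H + 2*a) (O(a, H) = (H + a*3)/(-H + 2*a) = (H + 3*a)/(-H + 2*a))
(O(-21, -41) + 4611)/(2097/(-1659) - 1865) = ((-41 + 3*(-21))/(-1*(-41) + 2*(-21)) + 4611)/(2097/(-1659) - 1865) = ((-41 - 63)/(41 - 42) + 4611)/(2097*(-1/1659) - 1865) = (-104/(-1) + 4611)/(-699/553 - 1865) = (-1*(-104) + 4611)/(-1032044/553) = (104 + 4611)*(-553/1032044) = 4715*(-553/1032044) = -2607395/1032044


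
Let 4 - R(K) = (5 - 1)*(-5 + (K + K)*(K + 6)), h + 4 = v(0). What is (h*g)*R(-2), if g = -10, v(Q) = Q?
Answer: 3520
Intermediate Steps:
h = -4 (h = -4 + 0 = -4)
R(K) = 24 - 8*K*(6 + K) (R(K) = 4 - (5 - 1)*(-5 + (K + K)*(K + 6)) = 4 - 4*(-5 + (2*K)*(6 + K)) = 4 - 4*(-5 + 2*K*(6 + K)) = 4 - (-20 + 8*K*(6 + K)) = 4 + (20 - 8*K*(6 + K)) = 24 - 8*K*(6 + K))
(h*g)*R(-2) = (-4*(-10))*(24 - 48*(-2) - 8*(-2)²) = 40*(24 + 96 - 8*4) = 40*(24 + 96 - 32) = 40*88 = 3520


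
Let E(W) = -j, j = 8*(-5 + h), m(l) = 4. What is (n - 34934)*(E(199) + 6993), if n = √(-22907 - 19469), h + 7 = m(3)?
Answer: -246529238 + 14114*I*√10594 ≈ -2.4653e+8 + 1.4527e+6*I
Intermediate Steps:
h = -3 (h = -7 + 4 = -3)
n = 2*I*√10594 (n = √(-42376) = 2*I*√10594 ≈ 205.85*I)
j = -64 (j = 8*(-5 - 3) = 8*(-8) = -64)
E(W) = 64 (E(W) = -1*(-64) = 64)
(n - 34934)*(E(199) + 6993) = (2*I*√10594 - 34934)*(64 + 6993) = (-34934 + 2*I*√10594)*7057 = -246529238 + 14114*I*√10594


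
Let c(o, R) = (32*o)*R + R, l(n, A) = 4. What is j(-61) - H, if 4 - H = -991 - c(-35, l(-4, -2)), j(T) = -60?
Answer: 3421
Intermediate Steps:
c(o, R) = R + 32*R*o (c(o, R) = 32*R*o + R = R + 32*R*o)
H = -3481 (H = 4 - (-991 - 4*(1 + 32*(-35))) = 4 - (-991 - 4*(1 - 1120)) = 4 - (-991 - 4*(-1119)) = 4 - (-991 - 1*(-4476)) = 4 - (-991 + 4476) = 4 - 1*3485 = 4 - 3485 = -3481)
j(-61) - H = -60 - 1*(-3481) = -60 + 3481 = 3421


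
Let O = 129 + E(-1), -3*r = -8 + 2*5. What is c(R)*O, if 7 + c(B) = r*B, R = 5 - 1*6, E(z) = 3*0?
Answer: -817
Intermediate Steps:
E(z) = 0
R = -1 (R = 5 - 6 = -1)
r = -⅔ (r = -(-8 + 2*5)/3 = -(-8 + 10)/3 = -⅓*2 = -⅔ ≈ -0.66667)
O = 129 (O = 129 + 0 = 129)
c(B) = -7 - 2*B/3
c(R)*O = (-7 - ⅔*(-1))*129 = (-7 + ⅔)*129 = -19/3*129 = -817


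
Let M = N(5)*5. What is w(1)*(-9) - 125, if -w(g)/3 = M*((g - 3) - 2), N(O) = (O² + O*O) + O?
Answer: -29825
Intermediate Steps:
N(O) = O + 2*O² (N(O) = (O² + O²) + O = 2*O² + O = O + 2*O²)
M = 275 (M = (5*(1 + 2*5))*5 = (5*(1 + 10))*5 = (5*11)*5 = 55*5 = 275)
w(g) = 4125 - 825*g (w(g) = -825*((g - 3) - 2) = -825*((-3 + g) - 2) = -825*(-5 + g) = -3*(-1375 + 275*g) = 4125 - 825*g)
w(1)*(-9) - 125 = (4125 - 825*1)*(-9) - 125 = (4125 - 825)*(-9) - 125 = 3300*(-9) - 125 = -29700 - 125 = -29825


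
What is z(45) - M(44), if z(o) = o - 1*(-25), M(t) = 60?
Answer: 10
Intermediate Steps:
z(o) = 25 + o (z(o) = o + 25 = 25 + o)
z(45) - M(44) = (25 + 45) - 1*60 = 70 - 60 = 10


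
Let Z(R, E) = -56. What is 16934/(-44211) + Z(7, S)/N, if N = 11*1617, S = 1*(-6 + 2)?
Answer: -14460994/37446717 ≈ -0.38618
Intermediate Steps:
S = -4 (S = 1*(-4) = -4)
N = 17787
16934/(-44211) + Z(7, S)/N = 16934/(-44211) - 56/17787 = 16934*(-1/44211) - 56*1/17787 = -16934/44211 - 8/2541 = -14460994/37446717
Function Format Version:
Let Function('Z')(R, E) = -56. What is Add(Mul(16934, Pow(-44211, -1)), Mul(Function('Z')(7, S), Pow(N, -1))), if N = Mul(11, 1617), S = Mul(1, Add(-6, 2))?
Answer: Rational(-14460994, 37446717) ≈ -0.38618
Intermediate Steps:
S = -4 (S = Mul(1, -4) = -4)
N = 17787
Add(Mul(16934, Pow(-44211, -1)), Mul(Function('Z')(7, S), Pow(N, -1))) = Add(Mul(16934, Pow(-44211, -1)), Mul(-56, Pow(17787, -1))) = Add(Mul(16934, Rational(-1, 44211)), Mul(-56, Rational(1, 17787))) = Add(Rational(-16934, 44211), Rational(-8, 2541)) = Rational(-14460994, 37446717)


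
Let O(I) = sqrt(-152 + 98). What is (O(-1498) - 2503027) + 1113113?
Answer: -1389914 + 3*I*sqrt(6) ≈ -1.3899e+6 + 7.3485*I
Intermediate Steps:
O(I) = 3*I*sqrt(6) (O(I) = sqrt(-54) = 3*I*sqrt(6))
(O(-1498) - 2503027) + 1113113 = (3*I*sqrt(6) - 2503027) + 1113113 = (-2503027 + 3*I*sqrt(6)) + 1113113 = -1389914 + 3*I*sqrt(6)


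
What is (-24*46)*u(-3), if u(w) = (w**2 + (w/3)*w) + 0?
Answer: -13248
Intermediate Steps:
u(w) = 4*w**2/3 (u(w) = (w**2 + (w*(1/3))*w) + 0 = (w**2 + (w/3)*w) + 0 = (w**2 + w**2/3) + 0 = 4*w**2/3 + 0 = 4*w**2/3)
(-24*46)*u(-3) = (-24*46)*((4/3)*(-3)**2) = -1472*9 = -1104*12 = -13248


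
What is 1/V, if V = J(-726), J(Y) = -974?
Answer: -1/974 ≈ -0.0010267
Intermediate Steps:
V = -974
1/V = 1/(-974) = -1/974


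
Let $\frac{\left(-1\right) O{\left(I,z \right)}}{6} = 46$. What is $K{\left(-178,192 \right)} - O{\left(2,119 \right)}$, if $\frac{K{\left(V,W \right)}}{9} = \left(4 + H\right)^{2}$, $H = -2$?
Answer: $312$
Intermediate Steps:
$O{\left(I,z \right)} = -276$ ($O{\left(I,z \right)} = \left(-6\right) 46 = -276$)
$K{\left(V,W \right)} = 36$ ($K{\left(V,W \right)} = 9 \left(4 - 2\right)^{2} = 9 \cdot 2^{2} = 9 \cdot 4 = 36$)
$K{\left(-178,192 \right)} - O{\left(2,119 \right)} = 36 - -276 = 36 + 276 = 312$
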